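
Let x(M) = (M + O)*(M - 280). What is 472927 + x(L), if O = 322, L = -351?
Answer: 491226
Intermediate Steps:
x(M) = (-280 + M)*(322 + M) (x(M) = (M + 322)*(M - 280) = (322 + M)*(-280 + M) = (-280 + M)*(322 + M))
472927 + x(L) = 472927 + (-90160 + (-351)² + 42*(-351)) = 472927 + (-90160 + 123201 - 14742) = 472927 + 18299 = 491226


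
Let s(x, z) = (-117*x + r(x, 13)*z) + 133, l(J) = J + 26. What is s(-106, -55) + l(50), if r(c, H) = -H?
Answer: 13326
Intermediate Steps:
l(J) = 26 + J
s(x, z) = 133 - 117*x - 13*z (s(x, z) = (-117*x + (-1*13)*z) + 133 = (-117*x - 13*z) + 133 = 133 - 117*x - 13*z)
s(-106, -55) + l(50) = (133 - 117*(-106) - 13*(-55)) + (26 + 50) = (133 + 12402 + 715) + 76 = 13250 + 76 = 13326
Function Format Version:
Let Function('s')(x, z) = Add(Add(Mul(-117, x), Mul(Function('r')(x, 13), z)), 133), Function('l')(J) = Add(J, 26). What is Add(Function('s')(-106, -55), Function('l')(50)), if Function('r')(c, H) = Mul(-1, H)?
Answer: 13326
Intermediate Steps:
Function('l')(J) = Add(26, J)
Function('s')(x, z) = Add(133, Mul(-117, x), Mul(-13, z)) (Function('s')(x, z) = Add(Add(Mul(-117, x), Mul(Mul(-1, 13), z)), 133) = Add(Add(Mul(-117, x), Mul(-13, z)), 133) = Add(133, Mul(-117, x), Mul(-13, z)))
Add(Function('s')(-106, -55), Function('l')(50)) = Add(Add(133, Mul(-117, -106), Mul(-13, -55)), Add(26, 50)) = Add(Add(133, 12402, 715), 76) = Add(13250, 76) = 13326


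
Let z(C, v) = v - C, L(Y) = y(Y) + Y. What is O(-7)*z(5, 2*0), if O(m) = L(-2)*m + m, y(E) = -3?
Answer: -140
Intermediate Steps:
L(Y) = -3 + Y
O(m) = -4*m (O(m) = (-3 - 2)*m + m = -5*m + m = -4*m)
O(-7)*z(5, 2*0) = (-4*(-7))*(2*0 - 1*5) = 28*(0 - 5) = 28*(-5) = -140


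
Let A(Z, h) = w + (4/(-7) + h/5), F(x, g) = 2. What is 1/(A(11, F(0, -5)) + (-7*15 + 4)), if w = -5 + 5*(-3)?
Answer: -35/4241 ≈ -0.0082528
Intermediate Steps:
w = -20 (w = -5 - 15 = -20)
A(Z, h) = -144/7 + h/5 (A(Z, h) = -20 + (4/(-7) + h/5) = -20 + (4*(-1/7) + h*(1/5)) = -20 + (-4/7 + h/5) = -144/7 + h/5)
1/(A(11, F(0, -5)) + (-7*15 + 4)) = 1/((-144/7 + (1/5)*2) + (-7*15 + 4)) = 1/((-144/7 + 2/5) + (-105 + 4)) = 1/(-706/35 - 101) = 1/(-4241/35) = -35/4241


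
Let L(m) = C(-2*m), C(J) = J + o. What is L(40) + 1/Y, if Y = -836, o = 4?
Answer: -63537/836 ≈ -76.001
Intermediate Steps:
C(J) = 4 + J (C(J) = J + 4 = 4 + J)
L(m) = 4 - 2*m
L(40) + 1/Y = (4 - 2*40) + 1/(-836) = (4 - 80) - 1/836 = -76 - 1/836 = -63537/836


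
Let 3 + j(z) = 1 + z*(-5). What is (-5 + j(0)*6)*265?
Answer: -4505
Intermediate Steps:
j(z) = -2 - 5*z (j(z) = -3 + (1 + z*(-5)) = -3 + (1 - 5*z) = -2 - 5*z)
(-5 + j(0)*6)*265 = (-5 + (-2 - 5*0)*6)*265 = (-5 + (-2 + 0)*6)*265 = (-5 - 2*6)*265 = (-5 - 12)*265 = -17*265 = -4505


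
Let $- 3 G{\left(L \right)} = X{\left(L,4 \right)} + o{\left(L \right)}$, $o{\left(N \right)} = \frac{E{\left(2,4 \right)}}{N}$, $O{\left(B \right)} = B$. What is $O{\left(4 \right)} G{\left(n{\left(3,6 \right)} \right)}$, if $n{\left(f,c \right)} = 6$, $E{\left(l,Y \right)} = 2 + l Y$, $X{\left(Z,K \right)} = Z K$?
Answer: $- \frac{308}{9} \approx -34.222$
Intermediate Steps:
$X{\left(Z,K \right)} = K Z$
$E{\left(l,Y \right)} = 2 + Y l$
$o{\left(N \right)} = \frac{10}{N}$ ($o{\left(N \right)} = \frac{2 + 4 \cdot 2}{N} = \frac{2 + 8}{N} = \frac{10}{N}$)
$G{\left(L \right)} = - \frac{10}{3 L} - \frac{4 L}{3}$ ($G{\left(L \right)} = - \frac{4 L + \frac{10}{L}}{3} = - \frac{10}{3 L} - \frac{4 L}{3}$)
$O{\left(4 \right)} G{\left(n{\left(3,6 \right)} \right)} = 4 \frac{2 \left(-5 - 2 \cdot 6^{2}\right)}{3 \cdot 6} = 4 \cdot \frac{2}{3} \cdot \frac{1}{6} \left(-5 - 72\right) = 4 \cdot \frac{2}{3} \cdot \frac{1}{6} \left(-77\right) = 4 \left(- \frac{77}{9}\right) = - \frac{308}{9}$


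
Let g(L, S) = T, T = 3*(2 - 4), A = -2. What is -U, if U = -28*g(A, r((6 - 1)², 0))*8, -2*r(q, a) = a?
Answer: -1344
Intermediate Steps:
r(q, a) = -a/2
T = -6 (T = 3*(-2) = -6)
g(L, S) = -6
U = 1344 (U = -28*(-6)*8 = 168*8 = 1344)
-U = -1*1344 = -1344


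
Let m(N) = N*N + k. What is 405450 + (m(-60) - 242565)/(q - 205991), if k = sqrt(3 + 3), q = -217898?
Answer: 171866034015/423889 - sqrt(6)/423889 ≈ 4.0545e+5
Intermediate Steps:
k = sqrt(6) ≈ 2.4495
m(N) = sqrt(6) + N**2 (m(N) = N*N + sqrt(6) = N**2 + sqrt(6) = sqrt(6) + N**2)
405450 + (m(-60) - 242565)/(q - 205991) = 405450 + ((sqrt(6) + (-60)**2) - 242565)/(-217898 - 205991) = 405450 + ((sqrt(6) + 3600) - 242565)/(-423889) = 405450 + ((3600 + sqrt(6)) - 242565)*(-1/423889) = 405450 + (-238965 + sqrt(6))*(-1/423889) = 405450 + (238965/423889 - sqrt(6)/423889) = 171866034015/423889 - sqrt(6)/423889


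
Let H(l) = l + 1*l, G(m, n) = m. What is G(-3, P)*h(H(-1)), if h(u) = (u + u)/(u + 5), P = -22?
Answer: 4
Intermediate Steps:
H(l) = 2*l (H(l) = l + l = 2*l)
h(u) = 2*u/(5 + u) (h(u) = (2*u)/(5 + u) = 2*u/(5 + u))
G(-3, P)*h(H(-1)) = -6*2*(-1)/(5 + 2*(-1)) = -6*(-2)/(5 - 2) = -6*(-2)/3 = -3*(-4/3) = 4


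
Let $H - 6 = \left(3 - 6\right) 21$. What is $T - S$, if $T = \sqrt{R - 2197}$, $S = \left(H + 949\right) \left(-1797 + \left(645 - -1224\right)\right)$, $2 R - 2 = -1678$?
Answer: $-64224 + i \sqrt{3035} \approx -64224.0 + 55.091 i$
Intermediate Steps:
$R = -838$ ($R = 1 + \frac{1}{2} \left(-1678\right) = 1 - 839 = -838$)
$H = -57$ ($H = 6 + \left(3 - 6\right) 21 = 6 - 63 = -57$)
$S = 64224$ ($S = \left(-57 + 949\right) \left(-1797 + \left(645 - -1224\right)\right) = 892 \left(-1797 + \left(645 + 1224\right)\right) = 892 \left(-1797 + 1869\right) = 892 \cdot 72 = 64224$)
$T = i \sqrt{3035}$ ($T = \sqrt{-838 - 2197} = \sqrt{-3035} = i \sqrt{3035} \approx 55.091 i$)
$T - S = i \sqrt{3035} - 64224 = -64224 + i \sqrt{3035}$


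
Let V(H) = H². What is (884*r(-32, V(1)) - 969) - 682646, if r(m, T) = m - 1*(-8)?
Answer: -704831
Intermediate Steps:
r(m, T) = 8 + m (r(m, T) = m + 8 = 8 + m)
(884*r(-32, V(1)) - 969) - 682646 = (884*(8 - 32) - 969) - 682646 = (884*(-24) - 969) - 682646 = (-21216 - 969) - 682646 = -22185 - 682646 = -704831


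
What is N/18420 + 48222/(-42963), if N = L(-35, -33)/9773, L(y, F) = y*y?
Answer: -578720479523/515609445972 ≈ -1.1224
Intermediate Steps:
L(y, F) = y**2
N = 1225/9773 (N = (-35)**2/9773 = 1225*(1/9773) = 1225/9773 ≈ 0.12535)
N/18420 + 48222/(-42963) = (1225/9773)/18420 + 48222/(-42963) = (1225/9773)*(1/18420) + 48222*(-1/42963) = 245/36003732 - 16074/14321 = -578720479523/515609445972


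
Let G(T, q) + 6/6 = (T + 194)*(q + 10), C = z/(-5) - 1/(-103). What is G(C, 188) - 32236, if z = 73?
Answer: 1692353/515 ≈ 3286.1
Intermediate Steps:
C = -7514/515 (C = 73/(-5) - 1/(-103) = 73*(-⅕) - 1*(-1/103) = -73/5 + 1/103 = -7514/515 ≈ -14.590)
G(T, q) = -1 + (10 + q)*(194 + T) (G(T, q) = -1 + (T + 194)*(q + 10) = -1 + (194 + T)*(10 + q) = -1 + (10 + q)*(194 + T))
G(C, 188) - 32236 = (1939 + 10*(-7514/515) + 194*188 - 7514/515*188) - 32236 = (1939 - 15028/103 + 36472 - 1412632/515) - 32236 = 18293893/515 - 32236 = 1692353/515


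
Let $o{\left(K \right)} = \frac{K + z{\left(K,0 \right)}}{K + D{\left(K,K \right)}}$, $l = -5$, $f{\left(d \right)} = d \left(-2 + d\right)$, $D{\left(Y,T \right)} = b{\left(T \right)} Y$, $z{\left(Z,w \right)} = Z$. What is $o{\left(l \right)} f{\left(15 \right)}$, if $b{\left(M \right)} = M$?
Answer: $- \frac{195}{2} \approx -97.5$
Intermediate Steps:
$D{\left(Y,T \right)} = T Y$
$o{\left(K \right)} = \frac{2 K}{K + K^{2}}$ ($o{\left(K \right)} = \frac{K + K}{K + K K} = \frac{2 K}{K + K^{2}}$)
$o{\left(l \right)} f{\left(15 \right)} = \frac{2}{1 - 5} \cdot 15 \left(-2 + 15\right) = \frac{2}{-4} \cdot 15 \cdot 13 = 2 \left(- \frac{1}{4}\right) 195 = \left(- \frac{1}{2}\right) 195 = - \frac{195}{2}$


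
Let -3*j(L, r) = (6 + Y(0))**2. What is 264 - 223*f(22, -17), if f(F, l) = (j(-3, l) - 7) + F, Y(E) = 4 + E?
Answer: 13057/3 ≈ 4352.3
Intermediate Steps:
j(L, r) = -100/3 (j(L, r) = -(6 + (4 + 0))**2/3 = -(6 + 4)**2/3 = -1/3*10**2 = -1/3*100 = -100/3)
f(F, l) = -121/3 + F (f(F, l) = (-100/3 - 7) + F = -121/3 + F)
264 - 223*f(22, -17) = 264 - 223*(-121/3 + 22) = 264 - 223*(-55/3) = 264 + 12265/3 = 13057/3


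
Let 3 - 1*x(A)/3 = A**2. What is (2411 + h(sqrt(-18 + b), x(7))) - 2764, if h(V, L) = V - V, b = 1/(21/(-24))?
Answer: -353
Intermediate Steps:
b = -8/7 (b = 1/(21*(-1/24)) = 1/(-7/8) = -8/7 ≈ -1.1429)
x(A) = 9 - 3*A**2
h(V, L) = 0
(2411 + h(sqrt(-18 + b), x(7))) - 2764 = (2411 + 0) - 2764 = 2411 - 2764 = -353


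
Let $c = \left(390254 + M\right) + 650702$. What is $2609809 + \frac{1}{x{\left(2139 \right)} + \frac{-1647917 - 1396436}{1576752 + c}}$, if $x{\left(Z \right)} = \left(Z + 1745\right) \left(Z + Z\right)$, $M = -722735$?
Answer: $\frac{82173485844508389460}{31486398370343} \approx 2.6098 \cdot 10^{6}$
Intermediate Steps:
$c = 318221$ ($c = \left(390254 - 722735\right) + 650702 = -332481 + 650702 = 318221$)
$x{\left(Z \right)} = 2 Z \left(1745 + Z\right)$ ($x{\left(Z \right)} = \left(1745 + Z\right) 2 Z = 2 Z \left(1745 + Z\right)$)
$2609809 + \frac{1}{x{\left(2139 \right)} + \frac{-1647917 - 1396436}{1576752 + c}} = 2609809 + \frac{1}{2 \cdot 2139 \left(1745 + 2139\right) + \frac{-1647917 - 1396436}{1576752 + 318221}} = 2609809 + \frac{1}{2 \cdot 2139 \cdot 3884 - \frac{3044353}{1894973}} = 2609809 + \frac{1}{16615752 - \frac{3044353}{1894973}} = 2609809 + \frac{1}{\frac{31486398370343}{1894973}} = 2609809 + \frac{1894973}{31486398370343} = \frac{82173485844508389460}{31486398370343}$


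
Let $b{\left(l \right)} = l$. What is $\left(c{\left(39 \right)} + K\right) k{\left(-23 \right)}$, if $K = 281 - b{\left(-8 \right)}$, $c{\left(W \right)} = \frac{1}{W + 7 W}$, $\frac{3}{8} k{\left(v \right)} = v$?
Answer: $- \frac{2073887}{117} \approx -17726.0$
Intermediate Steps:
$k{\left(v \right)} = \frac{8 v}{3}$
$c{\left(W \right)} = \frac{1}{8 W}$
$K = 289$ ($K = 281 - -8 = 281 + 8 = 289$)
$\left(c{\left(39 \right)} + K\right) k{\left(-23 \right)} = \left(\frac{1}{8 \cdot 39} + 289\right) \frac{8}{3} \left(-23\right) = \left(\frac{1}{8} \cdot \frac{1}{39} + 289\right) \left(- \frac{184}{3}\right) = \left(\frac{1}{312} + 289\right) \left(- \frac{184}{3}\right) = \frac{90169}{312} \left(- \frac{184}{3}\right) = - \frac{2073887}{117}$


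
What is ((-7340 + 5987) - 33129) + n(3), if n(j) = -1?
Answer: -34483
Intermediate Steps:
((-7340 + 5987) - 33129) + n(3) = ((-7340 + 5987) - 33129) - 1 = (-1353 - 33129) - 1 = -34482 - 1 = -34483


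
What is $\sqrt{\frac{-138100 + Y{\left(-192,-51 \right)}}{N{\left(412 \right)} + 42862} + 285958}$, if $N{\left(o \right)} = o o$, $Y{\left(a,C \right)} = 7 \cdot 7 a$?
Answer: $\frac{4 \sqrt{201963206208410}}{106303} \approx 534.75$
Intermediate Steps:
$Y{\left(a,C \right)} = 49 a$
$N{\left(o \right)} = o^{2}$
$\sqrt{\frac{-138100 + Y{\left(-192,-51 \right)}}{N{\left(412 \right)} + 42862} + 285958} = \sqrt{\frac{-138100 + 49 \left(-192\right)}{412^{2} + 42862} + 285958} = \sqrt{\frac{-138100 - 9408}{169744 + 42862} + 285958} = \sqrt{- \frac{147508}{212606} + 285958} = \sqrt{\left(-147508\right) \frac{1}{212606} + 285958} = \sqrt{- \frac{73754}{106303} + 285958} = \sqrt{\frac{30398119520}{106303}} = \frac{4 \sqrt{201963206208410}}{106303}$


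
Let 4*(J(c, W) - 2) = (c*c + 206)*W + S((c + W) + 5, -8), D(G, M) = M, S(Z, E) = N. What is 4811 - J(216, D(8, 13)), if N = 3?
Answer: -589973/4 ≈ -1.4749e+5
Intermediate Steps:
S(Z, E) = 3
J(c, W) = 11/4 + W*(206 + c**2)/4 (J(c, W) = 2 + ((c*c + 206)*W + 3)/4 = 2 + ((c**2 + 206)*W + 3)/4 = 2 + ((206 + c**2)*W + 3)/4 = 2 + (W*(206 + c**2) + 3)/4 = 2 + (3 + W*(206 + c**2))/4 = 2 + (3/4 + W*(206 + c**2)/4) = 11/4 + W*(206 + c**2)/4)
4811 - J(216, D(8, 13)) = 4811 - (11/4 + (103/2)*13 + (1/4)*13*216**2) = 4811 - (11/4 + 1339/2 + (1/4)*13*46656) = 4811 - (11/4 + 1339/2 + 151632) = 4811 - 1*609217/4 = 4811 - 609217/4 = -589973/4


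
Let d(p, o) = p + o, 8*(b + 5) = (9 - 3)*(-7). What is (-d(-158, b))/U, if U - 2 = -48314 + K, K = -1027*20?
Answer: -673/275408 ≈ -0.0024436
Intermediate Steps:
b = -41/4 (b = -5 + ((9 - 3)*(-7))/8 = -5 + (6*(-7))/8 = -5 + (1/8)*(-42) = -5 - 21/4 = -41/4 ≈ -10.250)
d(p, o) = o + p
K = -20540
U = -68852 (U = 2 + (-48314 - 20540) = 2 - 68854 = -68852)
(-d(-158, b))/U = -(-41/4 - 158)/(-68852) = -1*(-673/4)*(-1/68852) = (673/4)*(-1/68852) = -673/275408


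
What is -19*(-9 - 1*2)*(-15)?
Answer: -3135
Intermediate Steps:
-19*(-9 - 1*2)*(-15) = -19*(-9 - 2)*(-15) = -19*(-11)*(-15) = 209*(-15) = -3135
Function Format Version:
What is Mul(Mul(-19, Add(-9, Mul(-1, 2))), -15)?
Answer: -3135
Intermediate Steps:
Mul(Mul(-19, Add(-9, Mul(-1, 2))), -15) = Mul(Mul(-19, Add(-9, -2)), -15) = Mul(Mul(-19, -11), -15) = Mul(209, -15) = -3135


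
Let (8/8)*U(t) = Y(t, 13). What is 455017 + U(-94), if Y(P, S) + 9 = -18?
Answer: 454990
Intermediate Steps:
Y(P, S) = -27 (Y(P, S) = -9 - 18 = -27)
U(t) = -27
455017 + U(-94) = 455017 - 27 = 454990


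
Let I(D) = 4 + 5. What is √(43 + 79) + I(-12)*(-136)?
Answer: -1224 + √122 ≈ -1213.0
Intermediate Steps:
I(D) = 9
√(43 + 79) + I(-12)*(-136) = √(43 + 79) + 9*(-136) = √122 - 1224 = -1224 + √122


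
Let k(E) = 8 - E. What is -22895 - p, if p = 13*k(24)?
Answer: -22687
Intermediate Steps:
p = -208 (p = 13*(8 - 1*24) = 13*(8 - 24) = 13*(-16) = -208)
-22895 - p = -22895 - 1*(-208) = -22895 + 208 = -22687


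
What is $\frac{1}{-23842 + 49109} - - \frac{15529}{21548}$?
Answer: $\frac{392392791}{544453316} \approx 0.72071$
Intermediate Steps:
$\frac{1}{-23842 + 49109} - - \frac{15529}{21548} = \frac{1}{25267} - \left(-15529\right) \frac{1}{21548} = \frac{1}{25267} - - \frac{15529}{21548} = \frac{1}{25267} + \frac{15529}{21548} = \frac{392392791}{544453316}$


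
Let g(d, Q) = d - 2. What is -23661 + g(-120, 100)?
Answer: -23783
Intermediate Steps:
g(d, Q) = -2 + d
-23661 + g(-120, 100) = -23661 + (-2 - 120) = -23661 - 122 = -23783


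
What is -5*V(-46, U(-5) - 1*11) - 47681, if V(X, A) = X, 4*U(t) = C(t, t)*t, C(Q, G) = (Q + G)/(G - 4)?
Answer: -47451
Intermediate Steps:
C(Q, G) = (G + Q)/(-4 + G)
U(t) = t²/(2*(-4 + t)) (U(t) = (((t + t)/(-4 + t))*t)/4 = (((2*t)/(-4 + t))*t)/4 = ((2*t/(-4 + t))*t)/4 = (2*t²/(-4 + t))/4 = t²/(2*(-4 + t)))
-5*V(-46, U(-5) - 1*11) - 47681 = -5*(-46) - 47681 = 230 - 47681 = -47451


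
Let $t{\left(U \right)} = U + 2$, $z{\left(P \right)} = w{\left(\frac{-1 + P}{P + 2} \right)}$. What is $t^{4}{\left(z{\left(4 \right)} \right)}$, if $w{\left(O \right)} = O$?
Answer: $\frac{625}{16} \approx 39.063$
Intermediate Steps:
$z{\left(P \right)} = \frac{-1 + P}{2 + P}$ ($z{\left(P \right)} = \frac{-1 + P}{P + 2} = \frac{-1 + P}{2 + P}$)
$t{\left(U \right)} = 2 + U$
$t^{4}{\left(z{\left(4 \right)} \right)} = \left(2 + \frac{-1 + 4}{2 + 4}\right)^{4} = \left(2 + \frac{1}{6} \cdot 3\right)^{4} = \left(2 + \frac{1}{2}\right)^{4} = \left(\frac{5}{2}\right)^{4} = \frac{625}{16}$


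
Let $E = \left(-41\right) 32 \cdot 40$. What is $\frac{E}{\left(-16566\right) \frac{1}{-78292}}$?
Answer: $- \frac{2054382080}{8283} \approx -2.4802 \cdot 10^{5}$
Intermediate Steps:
$E = -52480$ ($E = \left(-1312\right) 40 = -52480$)
$\frac{E}{\left(-16566\right) \frac{1}{-78292}} = - \frac{52480}{\left(-16566\right) \frac{1}{-78292}} = - \frac{52480}{\left(-16566\right) \left(- \frac{1}{78292}\right)} = - \frac{52480}{\frac{8283}{39146}} = \left(-52480\right) \frac{39146}{8283} = - \frac{2054382080}{8283}$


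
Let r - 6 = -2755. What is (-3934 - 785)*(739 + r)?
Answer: 9485190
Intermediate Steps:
r = -2749 (r = 6 - 2755 = -2749)
(-3934 - 785)*(739 + r) = (-3934 - 785)*(739 - 2749) = -4719*(-2010) = 9485190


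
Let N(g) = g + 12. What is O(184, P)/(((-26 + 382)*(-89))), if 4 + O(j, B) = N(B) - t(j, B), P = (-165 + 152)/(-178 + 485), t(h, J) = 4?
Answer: -1215/9726988 ≈ -0.00012491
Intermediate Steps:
N(g) = 12 + g
P = -13/307 ≈ -0.042345
O(j, B) = 4 + B (O(j, B) = -4 + ((12 + B) - 1*4) = -4 + ((12 + B) - 4) = -4 + (8 + B) = 4 + B)
O(184, P)/(((-26 + 382)*(-89))) = (4 - 13/307)/(((-26 + 382)*(-89))) = 1215/(307*((356*(-89)))) = (1215/307)/(-31684) = (1215/307)*(-1/31684) = -1215/9726988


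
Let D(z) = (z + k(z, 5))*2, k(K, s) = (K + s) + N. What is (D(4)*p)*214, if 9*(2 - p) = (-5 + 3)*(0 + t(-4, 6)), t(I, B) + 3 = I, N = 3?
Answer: 27392/9 ≈ 3043.6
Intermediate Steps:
t(I, B) = -3 + I
k(K, s) = 3 + K + s (k(K, s) = (K + s) + 3 = 3 + K + s)
D(z) = 16 + 4*z (D(z) = (z + (3 + z + 5))*2 = (z + (8 + z))*2 = (8 + 2*z)*2 = 16 + 4*z)
p = 4/9 (p = 2 - (-5 + 3)*(0 + (-3 - 4))/9 = 2 - (-2)*(0 - 7)/9 = 2 - (-2)*(-7)/9 = 2 - ⅑*14 = 2 - 14/9 = 4/9 ≈ 0.44444)
(D(4)*p)*214 = ((16 + 4*4)*(4/9))*214 = ((16 + 16)*(4/9))*214 = (32*(4/9))*214 = (128/9)*214 = 27392/9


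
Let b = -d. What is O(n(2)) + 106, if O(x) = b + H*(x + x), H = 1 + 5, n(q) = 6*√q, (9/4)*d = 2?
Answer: 946/9 + 72*√2 ≈ 206.93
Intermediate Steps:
d = 8/9 (d = (4/9)*2 = 8/9 ≈ 0.88889)
H = 6
b = -8/9 (b = -1*8/9 = -8/9 ≈ -0.88889)
O(x) = -8/9 + 12*x (O(x) = -8/9 + 6*(x + x) = -8/9 + 6*(2*x) = -8/9 + 12*x)
O(n(2)) + 106 = (-8/9 + 12*(6*√2)) + 106 = (-8/9 + 72*√2) + 106 = 946/9 + 72*√2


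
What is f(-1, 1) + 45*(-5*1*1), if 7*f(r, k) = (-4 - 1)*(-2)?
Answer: -1565/7 ≈ -223.57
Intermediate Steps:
f(r, k) = 10/7 (f(r, k) = ((-4 - 1)*(-2))/7 = (-5*(-2))/7 = (⅐)*10 = 10/7)
f(-1, 1) + 45*(-5*1*1) = 10/7 + 45*(-5*1*1) = 10/7 + 45*(-5*1) = 10/7 + 45*(-5) = 10/7 - 225 = -1565/7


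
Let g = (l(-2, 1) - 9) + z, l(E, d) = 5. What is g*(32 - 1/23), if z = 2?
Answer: -1470/23 ≈ -63.913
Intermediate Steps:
g = -2 (g = (5 - 9) + 2 = -4 + 2 = -2)
g*(32 - 1/23) = -2*(32 - 1/23) = -2*735/23 = -1470/23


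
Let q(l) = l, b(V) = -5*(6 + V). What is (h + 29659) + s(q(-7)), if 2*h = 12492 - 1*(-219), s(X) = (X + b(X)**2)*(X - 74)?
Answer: 69113/2 ≈ 34557.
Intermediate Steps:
b(V) = -30 - 5*V
s(X) = (-74 + X)*(X + (-30 - 5*X)**2) (s(X) = (X + (-30 - 5*X)**2)*(X - 74) = (X + (-30 - 5*X)**2)*(-74 + X) = (-74 + X)*(X + (-30 - 5*X)**2))
h = 12711/2 (h = (12492 - 1*(-219))/2 = (12492 + 219)/2 = (1/2)*12711 = 12711/2 ≈ 6355.5)
(h + 29659) + s(q(-7)) = (12711/2 + 29659) + (-66600 - 21374*(-7) - 1549*(-7)**2 + 25*(-7)**3) = 72029/2 + (-66600 + 149618 - 1549*49 + 25*(-343)) = 72029/2 + (-66600 + 149618 - 75901 - 8575) = 72029/2 - 1458 = 69113/2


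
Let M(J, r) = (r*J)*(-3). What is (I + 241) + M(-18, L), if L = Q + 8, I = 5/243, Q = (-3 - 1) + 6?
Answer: 189788/243 ≈ 781.02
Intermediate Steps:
Q = 2 (Q = -4 + 6 = 2)
I = 5/243 (I = 5*(1/243) = 5/243 ≈ 0.020576)
L = 10 (L = 2 + 8 = 10)
M(J, r) = -3*J*r (M(J, r) = (J*r)*(-3) = -3*J*r)
(I + 241) + M(-18, L) = (5/243 + 241) - 3*(-18)*10 = 58568/243 + 540 = 189788/243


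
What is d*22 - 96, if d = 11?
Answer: 146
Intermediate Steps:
d*22 - 96 = 11*22 - 96 = 242 - 96 = 146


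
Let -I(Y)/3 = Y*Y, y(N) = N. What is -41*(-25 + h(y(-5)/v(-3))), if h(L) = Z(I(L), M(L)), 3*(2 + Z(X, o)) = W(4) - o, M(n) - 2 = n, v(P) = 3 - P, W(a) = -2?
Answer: 20705/18 ≈ 1150.3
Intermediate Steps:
M(n) = 2 + n
I(Y) = -3*Y² (I(Y) = -3*Y*Y = -3*Y²)
Z(X, o) = -8/3 - o/3 (Z(X, o) = -2 + (-2 - o)/3 = -2 + (-⅔ - o/3) = -8/3 - o/3)
h(L) = -10/3 - L/3 (h(L) = -8/3 - (2 + L)/3 = -8/3 + (-⅔ - L/3) = -10/3 - L/3)
-41*(-25 + h(y(-5)/v(-3))) = -41*(-25 + (-10/3 - (-5)/(3*(3 - 1*(-3))))) = -41*(-25 + (-10/3 - (-5)/(3*(3 + 3)))) = -41*(-25 + (-10/3 - (-5)/(3*6))) = -41*(-25 + (-10/3 - ⅓*(-⅚))) = -41*(-25 + (-10/3 + 5/18)) = -41*(-25 - 55/18) = -41*(-505/18) = 20705/18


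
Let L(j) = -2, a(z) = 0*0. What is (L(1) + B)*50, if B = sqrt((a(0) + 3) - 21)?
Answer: -100 + 150*I*sqrt(2) ≈ -100.0 + 212.13*I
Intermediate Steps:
a(z) = 0
B = 3*I*sqrt(2) (B = sqrt((0 + 3) - 21) = sqrt(3 - 21) = sqrt(-18) = 3*I*sqrt(2) ≈ 4.2426*I)
(L(1) + B)*50 = (-2 + 3*I*sqrt(2))*50 = -100 + 150*I*sqrt(2)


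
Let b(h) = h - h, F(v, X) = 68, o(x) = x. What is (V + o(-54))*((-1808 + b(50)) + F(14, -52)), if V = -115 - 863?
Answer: 1795680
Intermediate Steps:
b(h) = 0
V = -978
(V + o(-54))*((-1808 + b(50)) + F(14, -52)) = (-978 - 54)*((-1808 + 0) + 68) = -1032*(-1808 + 68) = -1032*(-1740) = 1795680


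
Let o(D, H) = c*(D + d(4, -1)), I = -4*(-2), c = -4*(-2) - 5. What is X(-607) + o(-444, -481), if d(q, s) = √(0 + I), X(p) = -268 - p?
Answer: -993 + 6*√2 ≈ -984.51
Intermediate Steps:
c = 3 (c = 8 - 5 = 3)
I = 8
d(q, s) = 2*√2 (d(q, s) = √(0 + 8) = √8 = 2*√2)
o(D, H) = 3*D + 6*√2 (o(D, H) = 3*(D + 2*√2) = 3*D + 6*√2)
X(-607) + o(-444, -481) = (-268 - 1*(-607)) + (3*(-444) + 6*√2) = (-268 + 607) + (-1332 + 6*√2) = 339 + (-1332 + 6*√2) = -993 + 6*√2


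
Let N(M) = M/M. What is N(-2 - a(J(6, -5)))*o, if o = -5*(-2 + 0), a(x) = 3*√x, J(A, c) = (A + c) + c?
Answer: 10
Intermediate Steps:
J(A, c) = A + 2*c
N(M) = 1
o = 10 (o = -5*(-2) = 10)
N(-2 - a(J(6, -5)))*o = 1*10 = 10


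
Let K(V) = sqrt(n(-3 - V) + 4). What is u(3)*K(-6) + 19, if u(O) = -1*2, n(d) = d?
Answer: 19 - 2*sqrt(7) ≈ 13.708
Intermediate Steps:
K(V) = sqrt(1 - V) (K(V) = sqrt((-3 - V) + 4) = sqrt(1 - V))
u(O) = -2
u(3)*K(-6) + 19 = -2*sqrt(1 - 1*(-6)) + 19 = -2*sqrt(1 + 6) + 19 = -2*sqrt(7) + 19 = 19 - 2*sqrt(7)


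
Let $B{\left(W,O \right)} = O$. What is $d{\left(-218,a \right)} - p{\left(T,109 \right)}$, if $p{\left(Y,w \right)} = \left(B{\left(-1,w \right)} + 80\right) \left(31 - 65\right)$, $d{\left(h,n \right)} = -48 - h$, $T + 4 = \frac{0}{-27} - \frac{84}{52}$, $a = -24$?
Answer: $6596$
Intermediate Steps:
$T = - \frac{73}{13}$ ($T = -4 + \left(\frac{0}{-27} - \frac{84}{52}\right) = -4 + \left(0 \left(- \frac{1}{27}\right) - \frac{21}{13}\right) = -4 + \left(0 - \frac{21}{13}\right) = -4 - \frac{21}{13} = - \frac{73}{13} \approx -5.6154$)
$p{\left(Y,w \right)} = -2720 - 34 w$ ($p{\left(Y,w \right)} = \left(w + 80\right) \left(31 - 65\right) = \left(80 + w\right) \left(-34\right) = -2720 - 34 w$)
$d{\left(-218,a \right)} - p{\left(T,109 \right)} = \left(-48 - -218\right) - \left(-2720 - 3706\right) = \left(-48 + 218\right) - \left(-2720 - 3706\right) = 170 - -6426 = 170 + 6426 = 6596$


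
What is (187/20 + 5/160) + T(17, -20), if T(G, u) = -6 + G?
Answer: 3261/160 ≈ 20.381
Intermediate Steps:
(187/20 + 5/160) + T(17, -20) = (187/20 + 5/160) + (-6 + 17) = (187*(1/20) + 5*(1/160)) + 11 = (187/20 + 1/32) + 11 = 1501/160 + 11 = 3261/160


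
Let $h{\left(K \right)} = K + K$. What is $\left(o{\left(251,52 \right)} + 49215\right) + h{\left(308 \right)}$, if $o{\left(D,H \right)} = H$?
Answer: $49883$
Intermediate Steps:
$h{\left(K \right)} = 2 K$
$\left(o{\left(251,52 \right)} + 49215\right) + h{\left(308 \right)} = \left(52 + 49215\right) + 2 \cdot 308 = 49267 + 616 = 49883$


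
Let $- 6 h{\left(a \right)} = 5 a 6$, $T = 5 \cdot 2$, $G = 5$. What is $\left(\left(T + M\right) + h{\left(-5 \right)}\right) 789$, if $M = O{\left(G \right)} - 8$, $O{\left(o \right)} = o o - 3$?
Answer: $38661$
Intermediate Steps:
$T = 10$
$O{\left(o \right)} = -3 + o^{2}$ ($O{\left(o \right)} = o^{2} - 3 = -3 + o^{2}$)
$h{\left(a \right)} = - 5 a$ ($h{\left(a \right)} = - \frac{5 a 6}{6} = - \frac{5 \cdot 6 a}{6} = - \frac{30 a}{6} = - 5 a$)
$M = 14$ ($M = \left(-3 + 5^{2}\right) - 8 = \left(-3 + 25\right) - 8 = 22 - 8 = 14$)
$\left(\left(T + M\right) + h{\left(-5 \right)}\right) 789 = \left(\left(10 + 14\right) - -25\right) 789 = \left(24 + 25\right) 789 = 49 \cdot 789 = 38661$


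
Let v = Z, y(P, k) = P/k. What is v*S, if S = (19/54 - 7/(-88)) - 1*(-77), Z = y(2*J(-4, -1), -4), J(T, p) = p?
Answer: 183977/4752 ≈ 38.716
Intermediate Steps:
Z = ½ (Z = (2*(-1))/(-4) = -2*(-¼) = ½ ≈ 0.50000)
v = ½ ≈ 0.50000
S = 183977/2376 (S = (19*(1/54) - 7*(-1/88)) + 77 = (19/54 + 7/88) + 77 = 1025/2376 + 77 = 183977/2376 ≈ 77.431)
v*S = (½)*(183977/2376) = 183977/4752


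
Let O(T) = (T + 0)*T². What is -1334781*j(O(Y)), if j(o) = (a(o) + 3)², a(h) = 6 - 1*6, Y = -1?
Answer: -12013029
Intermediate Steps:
a(h) = 0 (a(h) = 6 - 6 = 0)
O(T) = T³ (O(T) = T*T² = T³)
j(o) = 9 (j(o) = (0 + 3)² = 3² = 9)
-1334781*j(O(Y)) = -1334781*9 = -12013029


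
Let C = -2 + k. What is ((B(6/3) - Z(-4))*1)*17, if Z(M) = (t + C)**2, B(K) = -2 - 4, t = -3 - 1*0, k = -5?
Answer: -1802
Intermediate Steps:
t = -3 (t = -3 + 0 = -3)
C = -7 (C = -2 - 5 = -7)
B(K) = -6
Z(M) = 100 (Z(M) = (-3 - 7)**2 = (-10)**2 = 100)
((B(6/3) - Z(-4))*1)*17 = ((-6 - 1*100)*1)*17 = ((-6 - 100)*1)*17 = -106*1*17 = -106*17 = -1802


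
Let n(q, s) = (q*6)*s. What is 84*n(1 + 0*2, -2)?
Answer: -1008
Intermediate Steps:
n(q, s) = 6*q*s (n(q, s) = (6*q)*s = 6*q*s)
84*n(1 + 0*2, -2) = 84*(6*(1 + 0*2)*(-2)) = 84*(6*(1 + 0)*(-2)) = 84*(6*1*(-2)) = 84*(-12) = -1008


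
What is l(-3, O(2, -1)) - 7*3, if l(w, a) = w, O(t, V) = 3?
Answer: -24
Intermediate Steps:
l(-3, O(2, -1)) - 7*3 = -3 - 7*3 = -3 - 21 = -24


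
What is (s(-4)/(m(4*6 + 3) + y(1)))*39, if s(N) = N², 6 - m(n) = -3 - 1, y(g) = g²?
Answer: 624/11 ≈ 56.727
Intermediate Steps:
m(n) = 10 (m(n) = 6 - (-3 - 1) = 6 - 1*(-4) = 6 + 4 = 10)
(s(-4)/(m(4*6 + 3) + y(1)))*39 = ((-4)²/(10 + 1²))*39 = (16/(10 + 1))*39 = (16/11)*39 = 624/11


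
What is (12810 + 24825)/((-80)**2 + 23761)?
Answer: 37635/30161 ≈ 1.2478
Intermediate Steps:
(12810 + 24825)/((-80)**2 + 23761) = 37635/(6400 + 23761) = 37635/30161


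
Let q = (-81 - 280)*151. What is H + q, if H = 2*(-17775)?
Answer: -90061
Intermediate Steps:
H = -35550
q = -54511 (q = -361*151 = -54511)
H + q = -35550 - 54511 = -90061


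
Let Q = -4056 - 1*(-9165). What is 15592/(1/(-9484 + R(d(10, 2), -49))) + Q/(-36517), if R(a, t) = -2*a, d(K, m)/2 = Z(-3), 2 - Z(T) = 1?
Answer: -415554741257/2809 ≈ -1.4794e+8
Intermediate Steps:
Z(T) = 1 (Z(T) = 2 - 1*1 = 2 - 1 = 1)
d(K, m) = 2 (d(K, m) = 2*1 = 2)
Q = 5109 (Q = -4056 + 9165 = 5109)
15592/(1/(-9484 + R(d(10, 2), -49))) + Q/(-36517) = 15592/(1/(-9484 - 2*2)) + 5109/(-36517) = 15592/(1/(-9484 - 4)) + 5109*(-1/36517) = 15592/(1/(-9488)) - 393/2809 = 15592/(-1/9488) - 393/2809 = 15592*(-9488) - 393/2809 = -147936896 - 393/2809 = -415554741257/2809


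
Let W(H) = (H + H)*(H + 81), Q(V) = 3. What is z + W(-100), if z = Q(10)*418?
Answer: 5054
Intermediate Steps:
z = 1254 (z = 3*418 = 1254)
W(H) = 2*H*(81 + H) (W(H) = (2*H)*(81 + H) = 2*H*(81 + H))
z + W(-100) = 1254 + 2*(-100)*(81 - 100) = 1254 + 2*(-100)*(-19) = 1254 + 3800 = 5054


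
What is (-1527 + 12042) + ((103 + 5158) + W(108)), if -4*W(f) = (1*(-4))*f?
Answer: 15884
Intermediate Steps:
W(f) = f (W(f) = -1*(-4)*f/4 = -(-1)*f = f)
(-1527 + 12042) + ((103 + 5158) + W(108)) = (-1527 + 12042) + ((103 + 5158) + 108) = 10515 + (5261 + 108) = 10515 + 5369 = 15884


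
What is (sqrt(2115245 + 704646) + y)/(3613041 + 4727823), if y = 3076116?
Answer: 256343/695072 + sqrt(2819891)/8340864 ≈ 0.36900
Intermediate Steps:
(sqrt(2115245 + 704646) + y)/(3613041 + 4727823) = (sqrt(2115245 + 704646) + 3076116)/(3613041 + 4727823) = (sqrt(2819891) + 3076116)/8340864 = (3076116 + sqrt(2819891))*(1/8340864) = 256343/695072 + sqrt(2819891)/8340864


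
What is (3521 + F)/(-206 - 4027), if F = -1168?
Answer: -2353/4233 ≈ -0.55587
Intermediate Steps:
(3521 + F)/(-206 - 4027) = (3521 - 1168)/(-206 - 4027) = 2353/(-4233) = 2353*(-1/4233) = -2353/4233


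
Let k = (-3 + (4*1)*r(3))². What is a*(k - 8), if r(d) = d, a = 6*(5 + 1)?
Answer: 2628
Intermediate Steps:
a = 36 (a = 6*6 = 36)
k = 81 (k = (-3 + (4*1)*3)² = (-3 + 4*3)² = (-3 + 12)² = 9² = 81)
a*(k - 8) = 36*(81 - 8) = 36*73 = 2628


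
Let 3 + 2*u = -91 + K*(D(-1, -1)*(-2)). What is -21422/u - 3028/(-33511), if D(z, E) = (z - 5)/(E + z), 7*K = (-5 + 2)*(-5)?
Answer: 2513120483/6266557 ≈ 401.04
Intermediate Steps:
K = 15/7 (K = ((-5 + 2)*(-5))/7 = (-3*(-5))/7 = (1/7)*15 = 15/7 ≈ 2.1429)
D(z, E) = (-5 + z)/(E + z)
u = -374/7 (u = -3/2 + (-91 + 15*(((-5 - 1)/(-1 - 1))*(-2))/7)/2 = -3/2 + (-91 + 15*((-6/(-2))*(-2))/7)/2 = -3/2 + (-91 + 15*(-1/2*(-6)*(-2))/7)/2 = -3/2 + (-91 + 15*(3*(-2))/7)/2 = -3/2 + (-91 + (15/7)*(-6))/2 = -3/2 + (-91 - 90/7)/2 = -3/2 + (1/2)*(-727/7) = -3/2 - 727/14 = -374/7 ≈ -53.429)
-21422/u - 3028/(-33511) = -21422/(-374/7) - 3028/(-33511) = -21422*(-7/374) - 3028*(-1/33511) = 74977/187 + 3028/33511 = 2513120483/6266557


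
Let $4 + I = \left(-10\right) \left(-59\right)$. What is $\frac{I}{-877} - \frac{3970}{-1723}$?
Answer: $\frac{2472012}{1511071} \approx 1.6359$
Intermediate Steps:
$I = 586$ ($I = -4 - -590 = -4 + 590 = 586$)
$\frac{I}{-877} - \frac{3970}{-1723} = \frac{586}{-877} - \frac{3970}{-1723} = 586 \left(- \frac{1}{877}\right) - - \frac{3970}{1723} = - \frac{586}{877} + \frac{3970}{1723} = \frac{2472012}{1511071}$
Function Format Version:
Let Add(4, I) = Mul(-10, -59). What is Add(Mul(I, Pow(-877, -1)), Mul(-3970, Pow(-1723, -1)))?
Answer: Rational(2472012, 1511071) ≈ 1.6359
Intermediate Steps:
I = 586 (I = Add(-4, Mul(-10, -59)) = Add(-4, 590) = 586)
Add(Mul(I, Pow(-877, -1)), Mul(-3970, Pow(-1723, -1))) = Add(Mul(586, Pow(-877, -1)), Mul(-3970, Pow(-1723, -1))) = Add(Mul(586, Rational(-1, 877)), Mul(-3970, Rational(-1, 1723))) = Add(Rational(-586, 877), Rational(3970, 1723)) = Rational(2472012, 1511071)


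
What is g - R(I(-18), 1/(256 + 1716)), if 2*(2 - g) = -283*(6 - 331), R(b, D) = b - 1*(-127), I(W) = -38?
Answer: -92149/2 ≈ -46075.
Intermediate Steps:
R(b, D) = 127 + b (R(b, D) = b + 127 = 127 + b)
g = -91971/2 (g = 2 - (-283)*(6 - 331)/2 = 2 - (-283)*(-325)/2 = 2 - 1/2*91975 = 2 - 91975/2 = -91971/2 ≈ -45986.)
g - R(I(-18), 1/(256 + 1716)) = -91971/2 - (127 - 38) = -91971/2 - 1*89 = -91971/2 - 89 = -92149/2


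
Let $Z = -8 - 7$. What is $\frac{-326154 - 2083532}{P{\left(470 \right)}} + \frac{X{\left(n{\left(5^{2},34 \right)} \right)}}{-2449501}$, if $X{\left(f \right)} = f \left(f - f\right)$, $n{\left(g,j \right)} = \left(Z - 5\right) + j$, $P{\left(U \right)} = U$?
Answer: $- \frac{1204843}{235} \approx -5127.0$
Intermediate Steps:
$Z = -15$
$n{\left(g,j \right)} = -20 + j$ ($n{\left(g,j \right)} = \left(-15 - 5\right) + j = -20 + j$)
$X{\left(f \right)} = 0$ ($X{\left(f \right)} = f 0 = 0$)
$\frac{-326154 - 2083532}{P{\left(470 \right)}} + \frac{X{\left(n{\left(5^{2},34 \right)} \right)}}{-2449501} = \frac{-326154 - 2083532}{470} + \frac{0}{-2449501} = \left(-326154 - 2083532\right) \frac{1}{470} + 0 \left(- \frac{1}{2449501}\right) = \left(-2409686\right) \frac{1}{470} + 0 = - \frac{1204843}{235} + 0 = - \frac{1204843}{235}$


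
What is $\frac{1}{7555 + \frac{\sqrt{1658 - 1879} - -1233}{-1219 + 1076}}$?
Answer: $\frac{154315876}{1164525873645} + \frac{143 i \sqrt{221}}{1164525873645} \approx 0.00013251 + 1.8255 \cdot 10^{-9} i$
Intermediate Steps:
$\frac{1}{7555 + \frac{\sqrt{1658 - 1879} - -1233}{-1219 + 1076}} = \frac{1}{7555 + \frac{\sqrt{-221} + 1233}{-143}} = \frac{1}{7555 + \left(i \sqrt{221} + 1233\right) \left(- \frac{1}{143}\right)} = \frac{1}{7555 + \left(1233 + i \sqrt{221}\right) \left(- \frac{1}{143}\right)} = \frac{1}{7555 - \left(\frac{1233}{143} + \frac{i \sqrt{221}}{143}\right)} = \frac{1}{\frac{1079132}{143} - \frac{i \sqrt{221}}{143}}$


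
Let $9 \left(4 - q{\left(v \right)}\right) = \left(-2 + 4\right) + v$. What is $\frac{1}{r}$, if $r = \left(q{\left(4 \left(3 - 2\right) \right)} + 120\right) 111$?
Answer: $\frac{1}{13690} \approx 7.3046 \cdot 10^{-5}$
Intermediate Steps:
$q{\left(v \right)} = \frac{34}{9} - \frac{v}{9}$ ($q{\left(v \right)} = 4 - \frac{\left(-2 + 4\right) + v}{9} = 4 - \frac{2 + v}{9} = 4 - \left(\frac{2}{9} + \frac{v}{9}\right) = \frac{34}{9} - \frac{v}{9}$)
$r = 13690$ ($r = \left(\left(\frac{34}{9} - \frac{4 \left(3 - 2\right)}{9}\right) + 120\right) 111 = \left(\left(\frac{34}{9} - \frac{4 \cdot 1}{9}\right) + 120\right) 111 = \left(\left(\frac{34}{9} - \frac{4}{9}\right) + 120\right) 111 = \left(\frac{10}{3} + 120\right) 111 = \frac{370}{3} \cdot 111 = 13690$)
$\frac{1}{r} = \frac{1}{13690}$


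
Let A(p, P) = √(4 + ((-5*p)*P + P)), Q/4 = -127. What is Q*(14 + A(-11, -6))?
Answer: -7112 - 1016*I*√83 ≈ -7112.0 - 9256.2*I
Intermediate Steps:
Q = -508 (Q = 4*(-127) = -508)
A(p, P) = √(4 + P - 5*P*p) (A(p, P) = √(4 + (-5*P*p + P)) = √(4 + (P - 5*P*p)) = √(4 + P - 5*P*p))
Q*(14 + A(-11, -6)) = -508*(14 + √(4 - 6 - 5*(-6)*(-11))) = -508*(14 + √(4 - 6 - 330)) = -508*(14 + √(-332)) = -508*(14 + 2*I*√83) = -7112 - 1016*I*√83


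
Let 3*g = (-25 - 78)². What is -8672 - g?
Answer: -36625/3 ≈ -12208.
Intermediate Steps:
g = 10609/3 (g = (-25 - 78)²/3 = (⅓)*(-103)² = (⅓)*10609 = 10609/3 ≈ 3536.3)
-8672 - g = -8672 - 1*10609/3 = -8672 - 10609/3 = -36625/3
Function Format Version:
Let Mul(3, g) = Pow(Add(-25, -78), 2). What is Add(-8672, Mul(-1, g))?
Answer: Rational(-36625, 3) ≈ -12208.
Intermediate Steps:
g = Rational(10609, 3) (g = Mul(Rational(1, 3), Pow(Add(-25, -78), 2)) = Mul(Rational(1, 3), Pow(-103, 2)) = Mul(Rational(1, 3), 10609) = Rational(10609, 3) ≈ 3536.3)
Add(-8672, Mul(-1, g)) = Add(-8672, Mul(-1, Rational(10609, 3))) = Add(-8672, Rational(-10609, 3)) = Rational(-36625, 3)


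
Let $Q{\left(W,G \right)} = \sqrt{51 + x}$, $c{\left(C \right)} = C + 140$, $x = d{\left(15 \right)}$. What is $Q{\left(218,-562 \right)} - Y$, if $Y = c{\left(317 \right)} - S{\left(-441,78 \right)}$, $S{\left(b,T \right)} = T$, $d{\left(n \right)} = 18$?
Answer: $-379 + \sqrt{69} \approx -370.69$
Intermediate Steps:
$x = 18$
$c{\left(C \right)} = 140 + C$
$Q{\left(W,G \right)} = \sqrt{69}$ ($Q{\left(W,G \right)} = \sqrt{51 + 18} = \sqrt{69}$)
$Y = 379$ ($Y = \left(140 + 317\right) - 78 = 457 - 78 = 379$)
$Q{\left(218,-562 \right)} - Y = \sqrt{69} - 379 = -379 + \sqrt{69}$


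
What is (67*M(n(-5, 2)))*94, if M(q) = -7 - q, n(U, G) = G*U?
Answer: 18894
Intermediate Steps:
(67*M(n(-5, 2)))*94 = (67*(-7 - 2*(-5)))*94 = (67*(-7 - 1*(-10)))*94 = (67*(-7 + 10))*94 = (67*3)*94 = 201*94 = 18894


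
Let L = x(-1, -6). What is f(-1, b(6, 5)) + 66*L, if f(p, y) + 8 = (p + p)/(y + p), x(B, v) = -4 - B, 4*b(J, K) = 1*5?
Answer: -214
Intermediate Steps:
b(J, K) = 5/4 (b(J, K) = (1*5)/4 = (1/4)*5 = 5/4)
f(p, y) = -8 + 2*p/(p + y) (f(p, y) = -8 + (p + p)/(y + p) = -8 + (2*p)/(p + y) = -8 + 2*p/(p + y))
L = -3 (L = -4 - 1*(-1) = -4 + 1 = -3)
f(-1, b(6, 5)) + 66*L = 2*(-4*5/4 - 3*(-1))/(-1 + 5/4) + 66*(-3) = 2*(-5 + 3)/(1/4) - 198 = 2*4*(-2) - 198 = -16 - 198 = -214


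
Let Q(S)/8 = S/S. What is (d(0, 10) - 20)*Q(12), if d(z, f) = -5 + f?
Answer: -120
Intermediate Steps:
Q(S) = 8 (Q(S) = 8*(S/S) = 8*1 = 8)
(d(0, 10) - 20)*Q(12) = ((-5 + 10) - 20)*8 = (5 - 20)*8 = -15*8 = -120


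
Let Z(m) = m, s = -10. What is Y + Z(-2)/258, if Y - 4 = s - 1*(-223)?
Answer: 27992/129 ≈ 216.99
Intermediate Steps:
Y = 217 (Y = 4 + (-10 - 1*(-223)) = 4 + (-10 + 223) = 4 + 213 = 217)
Y + Z(-2)/258 = 217 - 2/258 = 217 - 2*1/258 = 217 - 1/129 = 27992/129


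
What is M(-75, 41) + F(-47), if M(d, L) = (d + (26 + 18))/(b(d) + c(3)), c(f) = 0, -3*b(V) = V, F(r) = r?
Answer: -1206/25 ≈ -48.240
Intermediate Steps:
b(V) = -V/3
M(d, L) = -3*(44 + d)/d (M(d, L) = (d + (26 + 18))/(-d/3 + 0) = (d + 44)/((-d/3)) = (44 + d)*(-3/d) = -3*(44 + d)/d)
M(-75, 41) + F(-47) = (-3 - 132/(-75)) - 47 = (-3 - 132*(-1/75)) - 47 = (-3 + 44/25) - 47 = -31/25 - 47 = -1206/25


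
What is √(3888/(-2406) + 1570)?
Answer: √252197722/401 ≈ 39.603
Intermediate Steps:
√(3888/(-2406) + 1570) = √(3888*(-1/2406) + 1570) = √(-648/401 + 1570) = √(628922/401) = √252197722/401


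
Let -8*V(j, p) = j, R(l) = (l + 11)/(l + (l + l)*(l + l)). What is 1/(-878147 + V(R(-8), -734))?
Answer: -1984/1742243651 ≈ -1.1388e-6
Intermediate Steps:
R(l) = (11 + l)/(l + 4*l²) (R(l) = (11 + l)/(l + (2*l)*(2*l)) = (11 + l)/(l + 4*l²))
V(j, p) = -j/8
1/(-878147 + V(R(-8), -734)) = 1/(-878147 - (11 - 8)/(8*(-8)*(1 + 4*(-8)))) = 1/(-878147 - (-1)*3/(64*(1 - 32))) = 1/(-878147 - (-1)*3/(64*(-31))) = 1/(-878147 - (-1)*(-1)*3/(64*31)) = 1/(-878147 - ⅛*3/248) = 1/(-878147 - 3/1984) = 1/(-1742243651/1984) = -1984/1742243651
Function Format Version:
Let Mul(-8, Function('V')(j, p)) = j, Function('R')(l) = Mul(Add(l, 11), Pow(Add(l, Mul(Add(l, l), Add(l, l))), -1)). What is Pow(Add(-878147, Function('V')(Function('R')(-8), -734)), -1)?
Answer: Rational(-1984, 1742243651) ≈ -1.1388e-6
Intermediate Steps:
Function('R')(l) = Mul(Pow(Add(l, Mul(4, Pow(l, 2))), -1), Add(11, l)) (Function('R')(l) = Mul(Add(11, l), Pow(Add(l, Mul(Mul(2, l), Mul(2, l))), -1)) = Mul(Add(11, l), Pow(Add(l, Mul(4, Pow(l, 2))), -1)) = Mul(Pow(Add(l, Mul(4, Pow(l, 2))), -1), Add(11, l)))
Function('V')(j, p) = Mul(Rational(-1, 8), j)
Pow(Add(-878147, Function('V')(Function('R')(-8), -734)), -1) = Pow(Add(-878147, Mul(Rational(-1, 8), Mul(Pow(-8, -1), Pow(Add(1, Mul(4, -8)), -1), Add(11, -8)))), -1) = Pow(Add(-878147, Mul(Rational(-1, 8), Mul(Rational(-1, 8), Pow(Add(1, -32), -1), 3))), -1) = Pow(Add(-878147, Mul(Rational(-1, 8), Mul(Rational(-1, 8), Pow(-31, -1), 3))), -1) = Pow(Add(-878147, Mul(Rational(-1, 8), Mul(Rational(-1, 8), Rational(-1, 31), 3))), -1) = Pow(Add(-878147, Mul(Rational(-1, 8), Rational(3, 248))), -1) = Pow(Add(-878147, Rational(-3, 1984)), -1) = Pow(Rational(-1742243651, 1984), -1) = Rational(-1984, 1742243651)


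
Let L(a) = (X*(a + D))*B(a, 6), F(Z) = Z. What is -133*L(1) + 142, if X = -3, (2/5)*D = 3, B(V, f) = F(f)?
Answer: 20491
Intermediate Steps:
B(V, f) = f
D = 15/2 (D = (5/2)*3 = 15/2 ≈ 7.5000)
L(a) = -135 - 18*a (L(a) = -3*(a + 15/2)*6 = -3*(15/2 + a)*6 = (-45/2 - 3*a)*6 = -135 - 18*a)
-133*L(1) + 142 = -133*(-135 - 18*1) + 142 = -133*(-135 - 18) + 142 = -133*(-153) + 142 = 20349 + 142 = 20491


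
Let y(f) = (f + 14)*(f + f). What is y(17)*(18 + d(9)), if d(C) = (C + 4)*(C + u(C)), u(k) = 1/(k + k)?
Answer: 1287461/9 ≈ 1.4305e+5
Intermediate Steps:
u(k) = 1/(2*k)
d(C) = (4 + C)*(C + 1/(2*C)) (d(C) = (C + 4)*(C + 1/(2*C)) = (4 + C)*(C + 1/(2*C)))
y(f) = 2*f*(14 + f) (y(f) = (14 + f)*(2*f) = 2*f*(14 + f))
y(17)*(18 + d(9)) = (2*17*(14 + 17))*(18 + (½ + 9² + 2/9 + 4*9)) = (2*17*31)*(18 + (½ + 81 + 2*(⅑) + 36)) = 1054*(18 + (½ + 81 + 2/9 + 36)) = 1054*(18 + 2119/18) = 1054*(2443/18) = 1287461/9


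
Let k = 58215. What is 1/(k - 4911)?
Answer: 1/53304 ≈ 1.8760e-5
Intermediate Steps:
1/(k - 4911) = 1/(58215 - 4911) = 1/53304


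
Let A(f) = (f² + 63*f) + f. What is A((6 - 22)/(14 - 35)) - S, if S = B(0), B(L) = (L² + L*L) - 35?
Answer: 37195/441 ≈ 84.342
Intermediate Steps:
B(L) = -35 + 2*L² (B(L) = (L² + L²) - 35 = 2*L² - 35 = -35 + 2*L²)
S = -35 (S = -35 + 2*0² = -35 + 2*0 = -35 + 0 = -35)
A(f) = f² + 64*f
A((6 - 22)/(14 - 35)) - S = ((6 - 22)/(14 - 35))*(64 + (6 - 22)/(14 - 35)) - 1*(-35) = (-16/(-21))*(64 - 16/(-21)) + 35 = (-16*(-1/21))*(64 - 16*(-1/21)) + 35 = 16*(64 + 16/21)/21 + 35 = (16/21)*(1360/21) + 35 = 21760/441 + 35 = 37195/441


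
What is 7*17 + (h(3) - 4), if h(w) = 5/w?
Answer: 350/3 ≈ 116.67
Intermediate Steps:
7*17 + (h(3) - 4) = 7*17 + (5/3 - 4) = 119 + (5*(1/3) - 4) = 119 + (5/3 - 4) = 119 - 7/3 = 350/3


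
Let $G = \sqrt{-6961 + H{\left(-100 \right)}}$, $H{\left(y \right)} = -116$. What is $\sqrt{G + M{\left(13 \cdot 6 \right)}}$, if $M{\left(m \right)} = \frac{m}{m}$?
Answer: $\sqrt{1 + i \sqrt{7077}} \approx 6.5242 + 6.4471 i$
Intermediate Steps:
$M{\left(m \right)} = 1$
$G = i \sqrt{7077}$ ($G = \sqrt{-6961 - 116} = \sqrt{-7077} = i \sqrt{7077} \approx 84.125 i$)
$\sqrt{G + M{\left(13 \cdot 6 \right)}} = \sqrt{i \sqrt{7077} + 1} = \sqrt{1 + i \sqrt{7077}}$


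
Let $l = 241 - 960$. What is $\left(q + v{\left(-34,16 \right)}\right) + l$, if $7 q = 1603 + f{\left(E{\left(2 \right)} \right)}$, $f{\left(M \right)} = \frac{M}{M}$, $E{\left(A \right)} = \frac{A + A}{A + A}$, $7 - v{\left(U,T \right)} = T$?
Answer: $- \frac{3492}{7} \approx -498.86$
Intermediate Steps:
$v{\left(U,T \right)} = 7 - T$
$E{\left(A \right)} = 1$ ($E{\left(A \right)} = \frac{2 A}{2 A} = 2 A \frac{1}{2 A} = 1$)
$f{\left(M \right)} = 1$
$q = \frac{1604}{7}$ ($q = \frac{1603 + 1}{7} = \frac{1}{7} \cdot 1604 = \frac{1604}{7} \approx 229.14$)
$l = -719$
$\left(q + v{\left(-34,16 \right)}\right) + l = \left(\frac{1604}{7} + \left(7 - 16\right)\right) - 719 = \left(\frac{1604}{7} - 9\right) - 719 = \frac{1541}{7} - 719 = - \frac{3492}{7}$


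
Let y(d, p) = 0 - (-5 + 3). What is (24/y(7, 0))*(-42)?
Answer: -504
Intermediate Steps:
y(d, p) = 2 (y(d, p) = 0 - 1*(-2) = 0 + 2 = 2)
(24/y(7, 0))*(-42) = (24/2)*(-42) = (24*(½))*(-42) = 12*(-42) = -504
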